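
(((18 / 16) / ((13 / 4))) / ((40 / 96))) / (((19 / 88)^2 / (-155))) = -12963456 / 4693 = -2762.30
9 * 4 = 36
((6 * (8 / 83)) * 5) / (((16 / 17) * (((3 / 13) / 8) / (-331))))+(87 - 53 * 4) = -2936415 / 83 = -35378.49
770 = 770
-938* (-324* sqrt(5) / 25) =27182.72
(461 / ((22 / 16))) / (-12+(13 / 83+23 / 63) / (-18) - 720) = -21695121 / 47368772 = -0.46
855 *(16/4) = 3420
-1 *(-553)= 553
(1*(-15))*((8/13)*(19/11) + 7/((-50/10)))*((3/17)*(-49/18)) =-11809/4862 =-2.43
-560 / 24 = -70 / 3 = -23.33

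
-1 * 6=-6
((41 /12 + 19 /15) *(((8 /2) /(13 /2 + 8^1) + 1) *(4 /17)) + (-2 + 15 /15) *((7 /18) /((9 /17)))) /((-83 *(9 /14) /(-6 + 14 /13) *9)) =120110144 /17450521335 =0.01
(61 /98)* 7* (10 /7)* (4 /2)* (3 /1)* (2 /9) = 1220 /147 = 8.30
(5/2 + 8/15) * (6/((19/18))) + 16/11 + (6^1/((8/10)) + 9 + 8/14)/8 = 2438011/117040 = 20.83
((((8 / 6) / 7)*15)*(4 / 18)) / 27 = 40 / 1701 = 0.02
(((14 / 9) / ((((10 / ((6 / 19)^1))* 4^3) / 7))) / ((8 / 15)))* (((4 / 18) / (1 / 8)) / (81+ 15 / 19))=7 / 31968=0.00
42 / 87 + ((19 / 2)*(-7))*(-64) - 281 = 115289 / 29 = 3975.48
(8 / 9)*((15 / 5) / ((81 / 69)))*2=368 / 81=4.54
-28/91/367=-4/4771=-0.00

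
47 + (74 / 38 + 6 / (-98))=45513 / 931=48.89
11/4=2.75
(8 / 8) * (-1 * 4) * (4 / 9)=-16 / 9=-1.78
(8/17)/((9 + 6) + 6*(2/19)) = 152/5049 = 0.03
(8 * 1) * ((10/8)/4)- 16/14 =19/14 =1.36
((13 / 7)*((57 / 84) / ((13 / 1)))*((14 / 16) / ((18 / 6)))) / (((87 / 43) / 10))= 4085 / 29232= 0.14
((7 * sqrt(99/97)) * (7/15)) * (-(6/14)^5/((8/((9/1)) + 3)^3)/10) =-177147 * sqrt(1067)/71324706250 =-0.00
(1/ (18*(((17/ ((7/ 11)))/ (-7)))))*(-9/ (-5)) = -49/ 1870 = -0.03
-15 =-15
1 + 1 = 2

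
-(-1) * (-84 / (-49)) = 12 / 7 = 1.71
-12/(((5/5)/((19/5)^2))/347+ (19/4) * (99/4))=-24051264/235627627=-0.10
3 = 3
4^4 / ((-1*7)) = -256 / 7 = -36.57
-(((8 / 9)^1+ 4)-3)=-17 / 9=-1.89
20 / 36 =0.56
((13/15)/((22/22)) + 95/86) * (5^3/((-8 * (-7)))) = 63575/14448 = 4.40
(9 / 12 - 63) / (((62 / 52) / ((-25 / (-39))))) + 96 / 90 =-30133 / 930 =-32.40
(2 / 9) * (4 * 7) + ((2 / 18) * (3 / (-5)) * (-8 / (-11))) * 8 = 2888 / 495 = 5.83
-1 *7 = -7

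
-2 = -2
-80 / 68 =-20 / 17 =-1.18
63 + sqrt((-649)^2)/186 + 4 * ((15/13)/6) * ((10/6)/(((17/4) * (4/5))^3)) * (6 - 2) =791417923/11879634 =66.62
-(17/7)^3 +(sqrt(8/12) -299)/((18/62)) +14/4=-1037.90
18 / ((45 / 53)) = 106 / 5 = 21.20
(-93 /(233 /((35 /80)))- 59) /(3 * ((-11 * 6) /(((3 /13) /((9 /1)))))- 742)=0.01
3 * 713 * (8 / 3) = 5704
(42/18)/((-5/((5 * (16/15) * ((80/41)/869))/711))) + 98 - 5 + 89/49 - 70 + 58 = 925183214510/11171508579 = 82.82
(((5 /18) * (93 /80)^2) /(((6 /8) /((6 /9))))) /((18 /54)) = 1.00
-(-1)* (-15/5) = -3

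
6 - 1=5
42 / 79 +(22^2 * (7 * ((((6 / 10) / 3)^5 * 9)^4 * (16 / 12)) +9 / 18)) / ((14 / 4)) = 3674507145796120642 / 52738189697265625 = 69.67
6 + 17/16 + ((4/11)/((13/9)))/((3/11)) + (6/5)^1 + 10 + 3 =23073/1040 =22.19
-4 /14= -2 /7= -0.29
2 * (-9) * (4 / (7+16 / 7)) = -7.75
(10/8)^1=5/4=1.25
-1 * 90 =-90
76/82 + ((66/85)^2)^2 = 2761587926/2140225625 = 1.29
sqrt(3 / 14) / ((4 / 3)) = 0.35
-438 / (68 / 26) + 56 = -111.47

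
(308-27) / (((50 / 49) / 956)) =263263.28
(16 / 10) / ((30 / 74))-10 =-454 / 75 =-6.05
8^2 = 64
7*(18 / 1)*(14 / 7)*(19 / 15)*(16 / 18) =283.73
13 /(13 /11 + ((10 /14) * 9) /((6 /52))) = 77 /337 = 0.23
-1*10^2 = -100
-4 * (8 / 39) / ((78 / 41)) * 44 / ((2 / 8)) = -115456 / 1521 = -75.91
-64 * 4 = -256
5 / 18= 0.28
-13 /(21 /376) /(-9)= 25.86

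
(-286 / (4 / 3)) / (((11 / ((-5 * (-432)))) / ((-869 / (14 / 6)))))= 109806840 / 7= 15686691.43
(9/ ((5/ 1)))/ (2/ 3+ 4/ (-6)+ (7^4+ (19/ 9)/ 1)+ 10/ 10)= 81/ 108185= 0.00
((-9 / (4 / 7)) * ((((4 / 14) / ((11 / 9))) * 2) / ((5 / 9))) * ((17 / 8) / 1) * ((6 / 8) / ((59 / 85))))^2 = 399478353849 / 431309824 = 926.20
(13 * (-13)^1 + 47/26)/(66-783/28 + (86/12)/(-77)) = -2008314/455767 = -4.41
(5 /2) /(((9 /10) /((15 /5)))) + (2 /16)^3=12803 /1536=8.34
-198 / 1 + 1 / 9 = -1781 / 9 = -197.89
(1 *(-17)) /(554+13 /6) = -102 /3337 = -0.03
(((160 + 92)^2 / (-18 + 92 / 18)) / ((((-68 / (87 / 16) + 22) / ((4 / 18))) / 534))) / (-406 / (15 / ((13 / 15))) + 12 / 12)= 817500600 / 298127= 2742.12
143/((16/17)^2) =161.43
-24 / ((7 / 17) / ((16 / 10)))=-93.26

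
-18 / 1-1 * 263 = -281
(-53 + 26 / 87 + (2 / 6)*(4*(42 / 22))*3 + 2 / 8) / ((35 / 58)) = -171551 / 2310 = -74.26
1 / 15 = 0.07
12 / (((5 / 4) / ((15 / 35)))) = 144 / 35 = 4.11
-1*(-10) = 10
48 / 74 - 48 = -1752 / 37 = -47.35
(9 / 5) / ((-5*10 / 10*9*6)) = -1 / 150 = -0.01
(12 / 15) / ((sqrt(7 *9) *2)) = 2 *sqrt(7) / 105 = 0.05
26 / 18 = 13 / 9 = 1.44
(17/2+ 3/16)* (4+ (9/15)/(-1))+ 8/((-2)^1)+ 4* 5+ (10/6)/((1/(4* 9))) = 8443/80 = 105.54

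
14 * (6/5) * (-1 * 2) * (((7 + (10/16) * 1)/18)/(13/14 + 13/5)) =-2989/741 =-4.03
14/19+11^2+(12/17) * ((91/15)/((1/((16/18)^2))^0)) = 203521/1615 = 126.02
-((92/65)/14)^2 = -2116/207025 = -0.01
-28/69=-0.41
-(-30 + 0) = 30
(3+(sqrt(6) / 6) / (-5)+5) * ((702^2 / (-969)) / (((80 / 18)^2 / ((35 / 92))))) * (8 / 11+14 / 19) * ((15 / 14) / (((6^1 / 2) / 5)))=-149689215 / 730664+9979281 * sqrt(6) / 11690624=-202.78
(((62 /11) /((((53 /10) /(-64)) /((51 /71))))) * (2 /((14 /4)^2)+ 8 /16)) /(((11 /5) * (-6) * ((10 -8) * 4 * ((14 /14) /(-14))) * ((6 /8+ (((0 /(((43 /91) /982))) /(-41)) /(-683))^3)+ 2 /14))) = -2192320 /455323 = -4.81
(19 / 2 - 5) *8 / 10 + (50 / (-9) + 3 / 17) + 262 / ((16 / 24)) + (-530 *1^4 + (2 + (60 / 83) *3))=-8547088 / 63495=-134.61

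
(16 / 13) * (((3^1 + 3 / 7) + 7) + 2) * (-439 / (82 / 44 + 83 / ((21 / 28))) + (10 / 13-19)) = -2974510512 / 8786141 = -338.55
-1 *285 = -285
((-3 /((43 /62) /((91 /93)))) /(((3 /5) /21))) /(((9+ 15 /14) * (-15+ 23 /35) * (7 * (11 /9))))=668850 /5579981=0.12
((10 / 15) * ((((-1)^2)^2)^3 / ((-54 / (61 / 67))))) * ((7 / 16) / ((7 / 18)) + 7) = -3965 / 43416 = -0.09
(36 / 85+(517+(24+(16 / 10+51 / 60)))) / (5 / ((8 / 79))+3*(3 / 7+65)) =2588838 / 1169345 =2.21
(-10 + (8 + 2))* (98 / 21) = 0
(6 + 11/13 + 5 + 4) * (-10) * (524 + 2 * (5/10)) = -1081500/13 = -83192.31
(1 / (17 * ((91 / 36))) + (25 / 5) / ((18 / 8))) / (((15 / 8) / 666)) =18508288 / 23205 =797.60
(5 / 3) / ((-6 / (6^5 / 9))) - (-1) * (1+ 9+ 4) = -226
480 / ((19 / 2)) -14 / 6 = 2747 / 57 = 48.19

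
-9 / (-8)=9 / 8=1.12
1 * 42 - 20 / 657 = 27574 / 657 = 41.97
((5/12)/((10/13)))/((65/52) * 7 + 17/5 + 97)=65/13098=0.00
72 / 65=1.11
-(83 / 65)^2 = -6889 / 4225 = -1.63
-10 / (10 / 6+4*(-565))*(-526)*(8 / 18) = -4208 / 4065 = -1.04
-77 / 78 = -0.99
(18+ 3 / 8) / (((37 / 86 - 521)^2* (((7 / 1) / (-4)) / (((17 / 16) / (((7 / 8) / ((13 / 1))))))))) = -408629 / 668087787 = -0.00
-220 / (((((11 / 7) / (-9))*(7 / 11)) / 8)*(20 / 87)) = 68904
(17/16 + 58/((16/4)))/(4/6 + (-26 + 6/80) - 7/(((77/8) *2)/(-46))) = -1.82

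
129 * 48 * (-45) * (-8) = 2229120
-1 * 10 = -10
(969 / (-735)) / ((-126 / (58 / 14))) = 0.04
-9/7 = -1.29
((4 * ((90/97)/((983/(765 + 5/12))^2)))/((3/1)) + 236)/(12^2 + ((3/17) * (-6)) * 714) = -133143547853/344176681176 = -0.39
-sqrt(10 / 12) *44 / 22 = -sqrt(30) / 3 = -1.83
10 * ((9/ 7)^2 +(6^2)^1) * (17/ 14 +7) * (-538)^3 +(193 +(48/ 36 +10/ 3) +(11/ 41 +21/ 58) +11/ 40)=-23570790220524475849/ 48939240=-481633760976.36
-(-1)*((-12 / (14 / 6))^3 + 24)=-112.02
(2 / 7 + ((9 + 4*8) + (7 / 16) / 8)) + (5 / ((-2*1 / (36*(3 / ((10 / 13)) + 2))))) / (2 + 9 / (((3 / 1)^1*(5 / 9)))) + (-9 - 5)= -1472491 / 33152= -44.42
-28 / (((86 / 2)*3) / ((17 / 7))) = -68 / 129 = -0.53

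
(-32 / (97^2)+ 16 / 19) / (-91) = -149936 / 16268161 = -0.01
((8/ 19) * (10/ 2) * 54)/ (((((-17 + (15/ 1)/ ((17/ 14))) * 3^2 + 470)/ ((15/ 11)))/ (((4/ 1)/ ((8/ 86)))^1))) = 23684400/ 1521311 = 15.57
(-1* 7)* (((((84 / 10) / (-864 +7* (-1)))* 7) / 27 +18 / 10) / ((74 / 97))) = -47837587 / 2900430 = -16.49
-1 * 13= -13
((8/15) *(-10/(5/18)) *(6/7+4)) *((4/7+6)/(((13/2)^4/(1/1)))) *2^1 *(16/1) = -76873728/6997445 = -10.99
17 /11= 1.55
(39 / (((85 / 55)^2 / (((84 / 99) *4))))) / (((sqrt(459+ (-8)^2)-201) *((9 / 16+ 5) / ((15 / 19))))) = -0.04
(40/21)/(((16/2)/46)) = 10.95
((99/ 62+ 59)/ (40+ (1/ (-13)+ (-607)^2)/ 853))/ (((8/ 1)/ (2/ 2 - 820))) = -4874380641/ 370823488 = -13.14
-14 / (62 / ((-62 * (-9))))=-126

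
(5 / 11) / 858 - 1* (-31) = 292583 / 9438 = 31.00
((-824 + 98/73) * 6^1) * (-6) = 2161944/73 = 29615.67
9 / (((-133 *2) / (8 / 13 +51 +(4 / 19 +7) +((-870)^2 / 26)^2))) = -12245687263755 / 427063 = -28674193.89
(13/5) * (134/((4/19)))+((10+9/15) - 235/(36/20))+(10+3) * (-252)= -31339/18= -1741.06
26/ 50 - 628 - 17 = -16112/ 25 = -644.48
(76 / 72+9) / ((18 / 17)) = 3077 / 324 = 9.50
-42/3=-14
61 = 61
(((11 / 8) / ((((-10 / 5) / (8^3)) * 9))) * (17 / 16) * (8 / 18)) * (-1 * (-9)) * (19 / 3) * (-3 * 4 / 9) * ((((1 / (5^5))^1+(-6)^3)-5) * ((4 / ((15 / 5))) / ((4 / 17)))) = -148317796352 / 84375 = -1757840.55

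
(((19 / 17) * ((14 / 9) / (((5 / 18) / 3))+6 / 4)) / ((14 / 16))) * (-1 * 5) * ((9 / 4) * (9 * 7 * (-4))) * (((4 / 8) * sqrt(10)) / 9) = 11642.02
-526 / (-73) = 526 / 73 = 7.21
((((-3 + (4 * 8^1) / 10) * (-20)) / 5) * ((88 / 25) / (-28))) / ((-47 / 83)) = -7304 / 41125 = -0.18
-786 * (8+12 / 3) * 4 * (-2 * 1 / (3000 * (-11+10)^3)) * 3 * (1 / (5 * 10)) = -4716 / 3125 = -1.51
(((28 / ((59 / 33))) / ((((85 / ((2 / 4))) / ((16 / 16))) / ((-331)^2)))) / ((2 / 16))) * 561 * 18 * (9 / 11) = 196799603616 / 295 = 667117300.39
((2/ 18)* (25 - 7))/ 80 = 1/ 40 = 0.02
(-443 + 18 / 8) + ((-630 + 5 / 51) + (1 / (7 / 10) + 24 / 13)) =-1067.38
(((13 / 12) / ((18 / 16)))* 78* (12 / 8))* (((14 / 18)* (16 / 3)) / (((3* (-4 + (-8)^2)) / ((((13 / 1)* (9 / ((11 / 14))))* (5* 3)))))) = 1722448 / 297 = 5799.49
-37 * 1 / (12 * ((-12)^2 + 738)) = -37 / 10584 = -0.00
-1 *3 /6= -1 /2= -0.50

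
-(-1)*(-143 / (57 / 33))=-1573 / 19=-82.79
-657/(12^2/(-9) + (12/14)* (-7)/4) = 37.54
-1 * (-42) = 42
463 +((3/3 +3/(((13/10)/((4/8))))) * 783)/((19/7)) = 1084.33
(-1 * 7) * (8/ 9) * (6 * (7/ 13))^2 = -10976/ 169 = -64.95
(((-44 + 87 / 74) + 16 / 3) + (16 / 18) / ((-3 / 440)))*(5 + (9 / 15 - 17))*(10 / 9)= 6372353 / 2997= 2126.24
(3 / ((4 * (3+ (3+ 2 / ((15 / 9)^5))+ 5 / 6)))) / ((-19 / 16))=-225000 / 2489779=-0.09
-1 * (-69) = 69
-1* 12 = -12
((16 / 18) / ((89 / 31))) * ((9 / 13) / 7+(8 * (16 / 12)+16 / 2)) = 1270504 / 218673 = 5.81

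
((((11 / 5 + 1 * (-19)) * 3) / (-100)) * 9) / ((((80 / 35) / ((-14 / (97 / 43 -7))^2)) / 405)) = 3236358321 / 462400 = 6999.04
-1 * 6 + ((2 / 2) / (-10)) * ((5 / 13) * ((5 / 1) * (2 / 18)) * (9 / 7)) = -1097 / 182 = -6.03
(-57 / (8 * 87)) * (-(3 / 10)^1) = 57 / 2320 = 0.02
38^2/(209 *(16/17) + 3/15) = 7.33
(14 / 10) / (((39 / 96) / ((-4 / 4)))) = -224 / 65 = -3.45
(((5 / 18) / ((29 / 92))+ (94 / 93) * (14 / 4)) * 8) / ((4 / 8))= 572048 / 8091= 70.70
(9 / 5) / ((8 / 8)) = 1.80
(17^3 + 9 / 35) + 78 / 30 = 34411 / 7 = 4915.86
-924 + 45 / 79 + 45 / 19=-1382514 / 1501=-921.06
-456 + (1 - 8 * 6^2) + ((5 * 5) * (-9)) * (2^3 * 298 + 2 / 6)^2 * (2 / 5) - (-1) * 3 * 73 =-511654614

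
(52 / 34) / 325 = 2 / 425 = 0.00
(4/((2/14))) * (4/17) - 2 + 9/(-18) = 139/34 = 4.09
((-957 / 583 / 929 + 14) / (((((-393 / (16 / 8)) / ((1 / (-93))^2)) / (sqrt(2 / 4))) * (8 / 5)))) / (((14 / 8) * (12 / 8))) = -3446155 * sqrt(2) / 3514546759689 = -0.00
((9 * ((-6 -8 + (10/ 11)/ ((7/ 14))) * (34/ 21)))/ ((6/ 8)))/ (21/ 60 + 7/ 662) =-120642880/ 183799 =-656.38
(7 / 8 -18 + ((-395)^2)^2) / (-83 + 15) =-194750404863 / 544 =-357997067.76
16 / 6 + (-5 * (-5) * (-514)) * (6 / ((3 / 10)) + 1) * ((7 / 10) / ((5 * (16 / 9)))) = -1019905 / 48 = -21248.02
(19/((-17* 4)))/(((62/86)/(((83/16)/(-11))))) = 0.18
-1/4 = -0.25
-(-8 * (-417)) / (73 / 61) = -203496 / 73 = -2787.62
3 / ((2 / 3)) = 4.50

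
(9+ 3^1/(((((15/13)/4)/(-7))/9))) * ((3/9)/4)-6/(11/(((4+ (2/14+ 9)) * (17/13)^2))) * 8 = -151.92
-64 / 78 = -0.82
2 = 2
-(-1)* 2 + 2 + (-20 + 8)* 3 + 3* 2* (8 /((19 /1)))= -560 /19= -29.47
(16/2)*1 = 8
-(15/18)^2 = -25/36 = -0.69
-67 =-67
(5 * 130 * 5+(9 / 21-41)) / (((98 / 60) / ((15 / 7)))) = 10109700 / 2401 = 4210.62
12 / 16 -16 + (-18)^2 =1235 / 4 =308.75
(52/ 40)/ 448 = 13/ 4480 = 0.00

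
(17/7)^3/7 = 4913/2401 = 2.05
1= 1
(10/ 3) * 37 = 370/ 3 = 123.33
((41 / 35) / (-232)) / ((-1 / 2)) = 41 / 4060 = 0.01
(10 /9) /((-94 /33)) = -55 /141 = -0.39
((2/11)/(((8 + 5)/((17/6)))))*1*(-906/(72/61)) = -156587/5148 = -30.42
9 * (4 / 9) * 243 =972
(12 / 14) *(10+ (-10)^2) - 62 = 226 / 7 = 32.29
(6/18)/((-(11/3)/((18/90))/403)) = -403/55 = -7.33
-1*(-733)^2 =-537289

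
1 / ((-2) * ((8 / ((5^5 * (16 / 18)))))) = -3125 / 18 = -173.61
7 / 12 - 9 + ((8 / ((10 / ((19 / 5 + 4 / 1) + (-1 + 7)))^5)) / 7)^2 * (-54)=-1775.14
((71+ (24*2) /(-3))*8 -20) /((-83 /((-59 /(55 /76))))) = 376656 /913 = 412.55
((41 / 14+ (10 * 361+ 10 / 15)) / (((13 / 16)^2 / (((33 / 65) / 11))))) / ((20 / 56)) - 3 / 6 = 77651827 / 109850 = 706.89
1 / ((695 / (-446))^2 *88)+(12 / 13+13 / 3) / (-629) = -958540651 / 260679898050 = -0.00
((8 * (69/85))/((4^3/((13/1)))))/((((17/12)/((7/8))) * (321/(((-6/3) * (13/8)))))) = -81627/9895360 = -0.01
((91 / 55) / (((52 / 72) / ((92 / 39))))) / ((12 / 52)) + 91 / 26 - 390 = -39939 / 110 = -363.08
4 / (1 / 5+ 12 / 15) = 4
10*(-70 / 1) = -700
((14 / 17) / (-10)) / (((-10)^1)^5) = 7 / 8500000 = 0.00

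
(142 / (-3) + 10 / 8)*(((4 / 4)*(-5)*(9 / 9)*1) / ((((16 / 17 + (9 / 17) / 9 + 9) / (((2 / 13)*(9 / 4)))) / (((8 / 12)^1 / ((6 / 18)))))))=1659 / 104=15.95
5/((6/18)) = 15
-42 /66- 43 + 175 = 1445 /11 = 131.36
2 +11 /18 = 47 /18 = 2.61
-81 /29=-2.79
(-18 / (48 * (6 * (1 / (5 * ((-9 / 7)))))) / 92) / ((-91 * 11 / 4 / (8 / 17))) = -45 / 5479474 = -0.00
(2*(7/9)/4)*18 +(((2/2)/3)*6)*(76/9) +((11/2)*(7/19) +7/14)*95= 2375/9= 263.89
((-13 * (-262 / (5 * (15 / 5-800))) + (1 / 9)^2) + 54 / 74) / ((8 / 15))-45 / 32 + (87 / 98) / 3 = -1649837255 / 1248446304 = -1.32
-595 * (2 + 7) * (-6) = 32130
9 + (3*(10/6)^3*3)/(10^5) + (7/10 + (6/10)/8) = 23461/2400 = 9.78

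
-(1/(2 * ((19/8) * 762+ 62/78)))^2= -6084/79775178025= -0.00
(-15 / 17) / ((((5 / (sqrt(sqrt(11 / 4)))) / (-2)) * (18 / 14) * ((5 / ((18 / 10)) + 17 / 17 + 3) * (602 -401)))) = 7 * 11^(1 / 4) * sqrt(2) / 69479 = 0.00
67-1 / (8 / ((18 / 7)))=1867 / 28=66.68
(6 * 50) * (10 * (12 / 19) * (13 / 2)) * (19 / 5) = 46800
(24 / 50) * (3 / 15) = 12 / 125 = 0.10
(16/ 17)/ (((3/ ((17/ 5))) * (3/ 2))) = 32/ 45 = 0.71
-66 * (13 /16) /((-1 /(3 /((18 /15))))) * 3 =6435 /16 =402.19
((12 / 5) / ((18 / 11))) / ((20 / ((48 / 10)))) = 44 / 125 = 0.35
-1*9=-9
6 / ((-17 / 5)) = -30 / 17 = -1.76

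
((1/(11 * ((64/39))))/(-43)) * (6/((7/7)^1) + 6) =-117/7568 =-0.02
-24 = -24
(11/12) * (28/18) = 77/54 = 1.43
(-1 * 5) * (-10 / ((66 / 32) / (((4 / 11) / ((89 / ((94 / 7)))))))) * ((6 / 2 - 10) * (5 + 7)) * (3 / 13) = -3609600 / 139997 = -25.78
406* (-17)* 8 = -55216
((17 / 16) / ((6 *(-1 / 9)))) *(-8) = 51 / 4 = 12.75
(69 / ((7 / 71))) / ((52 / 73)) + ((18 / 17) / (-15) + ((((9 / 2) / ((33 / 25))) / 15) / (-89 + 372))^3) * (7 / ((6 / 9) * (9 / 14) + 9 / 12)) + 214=36840805656004880797 / 30801481886114940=1196.07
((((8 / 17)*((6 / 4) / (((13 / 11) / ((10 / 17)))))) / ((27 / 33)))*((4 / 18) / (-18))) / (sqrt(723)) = -4840*sqrt(723) / 660063573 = -0.00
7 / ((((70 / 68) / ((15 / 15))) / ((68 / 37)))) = 12.50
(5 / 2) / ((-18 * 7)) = -0.02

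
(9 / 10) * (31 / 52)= 279 / 520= 0.54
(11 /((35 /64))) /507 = 704 /17745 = 0.04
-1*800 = -800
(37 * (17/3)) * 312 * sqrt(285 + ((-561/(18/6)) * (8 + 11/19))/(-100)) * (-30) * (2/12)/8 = -8177 * sqrt(10867639)/38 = -709378.47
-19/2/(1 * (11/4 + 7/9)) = -342/127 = -2.69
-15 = -15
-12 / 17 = -0.71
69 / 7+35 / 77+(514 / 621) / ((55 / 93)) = 84848 / 7245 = 11.71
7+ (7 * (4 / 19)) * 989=27825 / 19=1464.47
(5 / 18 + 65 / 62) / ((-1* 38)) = -185 / 5301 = -0.03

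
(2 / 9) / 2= 0.11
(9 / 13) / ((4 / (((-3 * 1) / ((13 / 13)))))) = -27 / 52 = -0.52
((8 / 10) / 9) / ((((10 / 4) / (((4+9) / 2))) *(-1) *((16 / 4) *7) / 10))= -26 / 315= -0.08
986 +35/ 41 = 40461/ 41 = 986.85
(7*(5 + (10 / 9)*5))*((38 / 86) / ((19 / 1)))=665 / 387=1.72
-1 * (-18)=18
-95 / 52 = -1.83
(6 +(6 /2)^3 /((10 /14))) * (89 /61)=19491 /305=63.90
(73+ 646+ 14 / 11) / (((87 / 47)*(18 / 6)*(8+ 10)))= 124127 / 17226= 7.21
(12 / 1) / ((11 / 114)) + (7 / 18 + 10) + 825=190031 / 198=959.75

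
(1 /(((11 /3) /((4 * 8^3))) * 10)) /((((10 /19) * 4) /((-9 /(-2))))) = 32832 /275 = 119.39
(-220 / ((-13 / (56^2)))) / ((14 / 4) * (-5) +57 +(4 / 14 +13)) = 9658880 / 9607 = 1005.40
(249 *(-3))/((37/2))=-1494/37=-40.38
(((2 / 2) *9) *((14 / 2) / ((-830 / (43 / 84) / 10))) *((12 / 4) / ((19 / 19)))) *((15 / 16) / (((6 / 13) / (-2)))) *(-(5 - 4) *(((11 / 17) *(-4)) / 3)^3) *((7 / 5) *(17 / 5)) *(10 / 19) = 10416406 / 1367259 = 7.62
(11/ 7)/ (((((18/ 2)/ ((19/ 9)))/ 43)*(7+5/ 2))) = 946/ 567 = 1.67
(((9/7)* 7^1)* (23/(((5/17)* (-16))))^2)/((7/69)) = 94939101/44800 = 2119.18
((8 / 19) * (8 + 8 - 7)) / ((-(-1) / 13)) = 936 / 19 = 49.26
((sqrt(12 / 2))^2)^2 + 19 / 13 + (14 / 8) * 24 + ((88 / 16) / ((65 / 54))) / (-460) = 2375603 / 29900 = 79.45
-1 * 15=-15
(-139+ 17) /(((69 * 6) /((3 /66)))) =-0.01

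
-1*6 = -6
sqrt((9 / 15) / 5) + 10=sqrt(3) / 5 + 10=10.35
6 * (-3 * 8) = -144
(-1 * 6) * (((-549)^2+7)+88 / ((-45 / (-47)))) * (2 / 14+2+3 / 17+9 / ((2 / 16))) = -4705526848 / 35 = -134443624.23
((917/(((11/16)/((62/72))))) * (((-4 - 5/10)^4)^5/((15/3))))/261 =4266740197587794012667/418119680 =10204590698978.33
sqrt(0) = 0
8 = 8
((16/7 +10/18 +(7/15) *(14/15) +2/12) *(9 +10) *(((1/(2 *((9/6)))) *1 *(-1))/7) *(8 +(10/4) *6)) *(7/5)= -4740139/47250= -100.32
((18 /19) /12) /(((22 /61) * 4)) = 183 /3344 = 0.05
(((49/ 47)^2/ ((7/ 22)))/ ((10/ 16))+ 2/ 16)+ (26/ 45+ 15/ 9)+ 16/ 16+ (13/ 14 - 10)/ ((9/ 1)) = 43571231/ 5566680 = 7.83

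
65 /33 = 1.97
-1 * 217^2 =-47089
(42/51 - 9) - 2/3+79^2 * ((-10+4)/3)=-637033/51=-12490.84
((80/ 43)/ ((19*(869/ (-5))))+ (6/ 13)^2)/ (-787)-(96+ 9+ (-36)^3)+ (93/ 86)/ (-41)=360450712728443593/ 7743140191358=46550.97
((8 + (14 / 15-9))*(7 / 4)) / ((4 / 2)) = -7 / 120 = -0.06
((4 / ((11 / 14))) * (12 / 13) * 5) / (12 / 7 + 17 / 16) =376320 / 44473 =8.46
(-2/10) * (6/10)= -0.12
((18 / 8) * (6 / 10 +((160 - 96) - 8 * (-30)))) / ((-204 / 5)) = -4569 / 272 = -16.80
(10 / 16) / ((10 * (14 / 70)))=5 / 16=0.31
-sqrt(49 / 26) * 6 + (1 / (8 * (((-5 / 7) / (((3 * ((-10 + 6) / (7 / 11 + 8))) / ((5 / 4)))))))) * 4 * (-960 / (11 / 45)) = -290304 / 95- 21 * sqrt(26) / 13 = -3064.07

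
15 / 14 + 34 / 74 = 793 / 518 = 1.53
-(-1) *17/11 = 17/11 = 1.55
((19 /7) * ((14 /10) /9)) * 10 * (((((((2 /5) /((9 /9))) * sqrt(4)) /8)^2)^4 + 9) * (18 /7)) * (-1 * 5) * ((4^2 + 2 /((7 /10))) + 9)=-666900000741 /49000000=-13610.20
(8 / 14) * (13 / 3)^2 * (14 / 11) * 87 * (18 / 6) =39208 / 11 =3564.36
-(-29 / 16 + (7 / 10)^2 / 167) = 120879 / 66800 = 1.81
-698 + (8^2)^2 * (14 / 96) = -302 / 3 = -100.67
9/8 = 1.12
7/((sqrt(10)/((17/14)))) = 17 * sqrt(10)/20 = 2.69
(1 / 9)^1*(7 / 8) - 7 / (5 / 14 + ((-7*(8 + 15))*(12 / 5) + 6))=221501 / 1915416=0.12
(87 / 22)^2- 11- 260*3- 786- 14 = -762475 / 484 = -1575.36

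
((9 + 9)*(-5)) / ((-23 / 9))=810 / 23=35.22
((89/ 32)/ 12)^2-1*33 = -4858127/ 147456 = -32.95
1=1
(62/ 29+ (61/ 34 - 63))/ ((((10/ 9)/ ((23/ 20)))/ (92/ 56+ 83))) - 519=-3143816259/ 552160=-5693.67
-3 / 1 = -3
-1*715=-715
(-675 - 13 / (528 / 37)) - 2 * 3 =-360049 / 528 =-681.91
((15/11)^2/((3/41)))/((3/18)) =152.48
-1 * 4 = -4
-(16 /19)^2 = -256 /361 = -0.71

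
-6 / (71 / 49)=-294 / 71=-4.14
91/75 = 1.21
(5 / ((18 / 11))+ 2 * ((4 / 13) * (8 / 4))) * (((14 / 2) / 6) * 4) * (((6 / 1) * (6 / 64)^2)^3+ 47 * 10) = 442901192289703 / 47110422528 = 9401.34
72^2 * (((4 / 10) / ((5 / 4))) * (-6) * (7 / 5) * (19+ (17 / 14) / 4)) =-33623424 / 125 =-268987.39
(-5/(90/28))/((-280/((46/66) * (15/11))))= 0.01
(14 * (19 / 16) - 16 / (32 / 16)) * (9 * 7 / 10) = 4347 / 80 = 54.34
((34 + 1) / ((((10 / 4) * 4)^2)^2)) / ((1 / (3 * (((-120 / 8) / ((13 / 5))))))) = -63 / 1040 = -0.06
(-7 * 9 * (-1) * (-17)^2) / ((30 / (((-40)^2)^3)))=2485862400000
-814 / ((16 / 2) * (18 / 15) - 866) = 2035 / 2141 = 0.95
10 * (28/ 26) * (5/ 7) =100/ 13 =7.69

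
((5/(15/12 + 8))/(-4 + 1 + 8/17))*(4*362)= -492320/1591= -309.44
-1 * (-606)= 606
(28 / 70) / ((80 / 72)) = 0.36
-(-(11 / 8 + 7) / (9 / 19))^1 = 1273 / 72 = 17.68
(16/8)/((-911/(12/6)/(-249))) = 996/911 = 1.09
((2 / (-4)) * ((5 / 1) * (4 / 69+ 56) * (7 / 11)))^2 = 4581936100 / 576081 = 7953.63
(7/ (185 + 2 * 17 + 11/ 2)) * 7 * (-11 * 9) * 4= -38808/ 449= -86.43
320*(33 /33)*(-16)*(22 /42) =-56320 /21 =-2681.90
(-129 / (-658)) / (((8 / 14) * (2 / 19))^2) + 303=2148831 / 6016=357.19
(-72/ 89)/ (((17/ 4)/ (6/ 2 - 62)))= 16992/ 1513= 11.23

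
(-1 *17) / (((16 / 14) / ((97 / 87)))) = -11543 / 696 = -16.58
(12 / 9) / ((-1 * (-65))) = 4 / 195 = 0.02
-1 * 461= -461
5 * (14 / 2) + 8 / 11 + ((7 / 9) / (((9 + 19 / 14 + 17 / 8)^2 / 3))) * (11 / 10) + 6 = 41.74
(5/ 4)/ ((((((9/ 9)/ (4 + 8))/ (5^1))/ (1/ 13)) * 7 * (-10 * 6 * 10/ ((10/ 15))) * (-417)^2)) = -1/ 189886788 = -0.00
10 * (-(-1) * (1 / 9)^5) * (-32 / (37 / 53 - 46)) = 16960 / 141776649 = 0.00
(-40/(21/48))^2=409600/49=8359.18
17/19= 0.89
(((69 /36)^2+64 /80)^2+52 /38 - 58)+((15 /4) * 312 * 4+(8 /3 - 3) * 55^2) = 35803771579 /9849600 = 3635.05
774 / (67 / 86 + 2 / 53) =1175964 / 1241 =947.59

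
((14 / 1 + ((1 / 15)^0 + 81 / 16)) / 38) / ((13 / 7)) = 2247 / 7904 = 0.28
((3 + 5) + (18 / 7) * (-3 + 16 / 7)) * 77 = 3322 / 7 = 474.57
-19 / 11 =-1.73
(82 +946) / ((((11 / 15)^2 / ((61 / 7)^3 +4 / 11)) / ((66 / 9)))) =9281659.99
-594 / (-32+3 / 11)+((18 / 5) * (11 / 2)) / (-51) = 18.33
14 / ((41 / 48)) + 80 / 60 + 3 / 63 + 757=667078 / 861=774.77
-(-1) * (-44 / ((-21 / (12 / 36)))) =44 / 63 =0.70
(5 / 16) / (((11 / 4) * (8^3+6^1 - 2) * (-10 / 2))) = -1 / 22704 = -0.00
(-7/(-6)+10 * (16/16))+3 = 85/6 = 14.17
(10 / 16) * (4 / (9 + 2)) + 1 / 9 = 67 / 198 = 0.34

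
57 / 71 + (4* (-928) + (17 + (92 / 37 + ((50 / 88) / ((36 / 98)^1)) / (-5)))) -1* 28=-7739814175 / 2080584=-3720.02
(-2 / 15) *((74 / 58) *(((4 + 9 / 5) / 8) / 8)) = -37 / 2400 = -0.02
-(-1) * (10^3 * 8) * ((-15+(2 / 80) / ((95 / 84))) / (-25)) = 455328 / 95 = 4792.93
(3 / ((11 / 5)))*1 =1.36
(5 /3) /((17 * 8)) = 5 /408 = 0.01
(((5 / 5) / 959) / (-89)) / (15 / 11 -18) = 11 / 15619233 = 0.00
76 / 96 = 19 / 24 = 0.79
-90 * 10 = -900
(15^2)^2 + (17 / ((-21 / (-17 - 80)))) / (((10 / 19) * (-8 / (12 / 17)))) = 50611.84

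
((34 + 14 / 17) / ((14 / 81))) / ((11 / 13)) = 311688 / 1309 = 238.11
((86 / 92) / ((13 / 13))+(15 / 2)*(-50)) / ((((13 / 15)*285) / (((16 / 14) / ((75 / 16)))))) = -1101248 / 2982525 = -0.37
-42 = -42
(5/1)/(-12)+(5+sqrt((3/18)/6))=19/4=4.75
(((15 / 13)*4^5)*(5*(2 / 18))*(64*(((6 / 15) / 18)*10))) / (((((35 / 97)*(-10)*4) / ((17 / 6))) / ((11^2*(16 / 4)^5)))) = -1673770565632 / 7371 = -227075100.48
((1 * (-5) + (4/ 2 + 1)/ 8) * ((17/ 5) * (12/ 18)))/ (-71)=0.15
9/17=0.53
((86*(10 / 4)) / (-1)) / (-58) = 215 / 58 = 3.71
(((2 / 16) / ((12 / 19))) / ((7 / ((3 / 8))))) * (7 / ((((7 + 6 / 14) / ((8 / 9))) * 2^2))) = 133 / 59904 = 0.00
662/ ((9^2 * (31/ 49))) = 32438/ 2511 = 12.92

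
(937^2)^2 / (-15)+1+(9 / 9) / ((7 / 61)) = -5395806953707 / 105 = -51388637654.35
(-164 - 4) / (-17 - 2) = 168 / 19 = 8.84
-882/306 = -49/17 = -2.88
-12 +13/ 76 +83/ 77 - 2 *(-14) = 100941/ 5852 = 17.25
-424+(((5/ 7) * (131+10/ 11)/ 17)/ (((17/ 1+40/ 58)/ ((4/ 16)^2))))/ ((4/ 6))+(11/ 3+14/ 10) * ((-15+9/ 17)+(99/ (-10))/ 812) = -2582771024249/ 5193064800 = -497.35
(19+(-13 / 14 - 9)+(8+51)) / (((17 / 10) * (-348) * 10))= -953 / 82824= -0.01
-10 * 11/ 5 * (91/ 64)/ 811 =-1001/ 25952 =-0.04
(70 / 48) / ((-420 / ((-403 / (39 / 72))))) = 31 / 12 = 2.58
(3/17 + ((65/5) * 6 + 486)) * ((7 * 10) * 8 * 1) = 5370960/17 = 315938.82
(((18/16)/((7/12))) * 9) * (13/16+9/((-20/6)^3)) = 276777/28000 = 9.88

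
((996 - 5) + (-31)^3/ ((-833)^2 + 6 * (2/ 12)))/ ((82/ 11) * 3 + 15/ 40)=43.58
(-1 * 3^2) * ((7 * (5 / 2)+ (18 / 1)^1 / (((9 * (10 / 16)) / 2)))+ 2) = -2331 / 10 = -233.10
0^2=0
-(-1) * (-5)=-5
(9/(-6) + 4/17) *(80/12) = -430/51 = -8.43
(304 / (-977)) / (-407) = 304 / 397639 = 0.00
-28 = -28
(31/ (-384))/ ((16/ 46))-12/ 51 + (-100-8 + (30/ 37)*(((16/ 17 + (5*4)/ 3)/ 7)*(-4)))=-1514809099/ 13526016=-111.99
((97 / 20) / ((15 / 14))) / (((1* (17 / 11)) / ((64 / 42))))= 17072 / 3825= 4.46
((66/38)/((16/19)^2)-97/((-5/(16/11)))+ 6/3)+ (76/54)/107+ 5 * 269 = 56040077213/40677120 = 1377.68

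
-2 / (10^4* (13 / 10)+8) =-1 / 6504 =-0.00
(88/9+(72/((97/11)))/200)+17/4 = 1228189/87300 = 14.07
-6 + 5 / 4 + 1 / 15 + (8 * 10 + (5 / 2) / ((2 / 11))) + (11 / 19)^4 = 174328471 / 1954815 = 89.18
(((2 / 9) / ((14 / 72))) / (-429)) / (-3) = 8 / 9009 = 0.00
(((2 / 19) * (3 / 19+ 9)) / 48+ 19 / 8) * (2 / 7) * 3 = 20751 / 10108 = 2.05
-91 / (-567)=13 / 81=0.16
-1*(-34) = 34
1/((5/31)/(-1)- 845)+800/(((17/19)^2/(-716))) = -5417656968959/7571800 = -715504.50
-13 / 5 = -2.60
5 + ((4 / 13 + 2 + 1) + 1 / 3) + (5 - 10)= 3.64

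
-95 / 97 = -0.98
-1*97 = -97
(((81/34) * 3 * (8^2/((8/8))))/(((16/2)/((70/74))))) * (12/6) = 68040/629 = 108.17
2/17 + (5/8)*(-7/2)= -563/272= -2.07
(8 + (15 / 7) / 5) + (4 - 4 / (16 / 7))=299 / 28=10.68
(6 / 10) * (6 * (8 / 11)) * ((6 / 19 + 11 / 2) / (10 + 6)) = 1989 / 2090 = 0.95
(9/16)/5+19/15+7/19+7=39889/4560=8.75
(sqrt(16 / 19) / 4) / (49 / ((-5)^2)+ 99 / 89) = 2225* sqrt(19) / 129884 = 0.07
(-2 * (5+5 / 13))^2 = 19600 / 169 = 115.98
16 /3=5.33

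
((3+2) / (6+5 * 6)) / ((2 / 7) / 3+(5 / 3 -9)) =-35 / 1824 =-0.02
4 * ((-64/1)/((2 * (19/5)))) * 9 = -5760/19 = -303.16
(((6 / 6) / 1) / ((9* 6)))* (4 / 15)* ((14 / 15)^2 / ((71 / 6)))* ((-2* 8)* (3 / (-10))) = 6272 / 3594375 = 0.00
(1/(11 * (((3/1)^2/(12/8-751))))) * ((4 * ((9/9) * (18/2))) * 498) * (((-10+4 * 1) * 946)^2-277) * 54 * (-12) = 2833507271547255.27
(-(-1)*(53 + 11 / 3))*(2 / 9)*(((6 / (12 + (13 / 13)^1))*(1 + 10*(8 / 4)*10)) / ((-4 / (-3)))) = 11390 / 13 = 876.15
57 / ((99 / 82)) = 1558 / 33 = 47.21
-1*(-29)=29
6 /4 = 3 /2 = 1.50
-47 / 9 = -5.22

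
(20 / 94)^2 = 0.05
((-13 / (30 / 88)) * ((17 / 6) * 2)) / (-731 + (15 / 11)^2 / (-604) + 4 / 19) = 0.30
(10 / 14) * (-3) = -15 / 7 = -2.14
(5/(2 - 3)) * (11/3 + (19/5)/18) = -349/18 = -19.39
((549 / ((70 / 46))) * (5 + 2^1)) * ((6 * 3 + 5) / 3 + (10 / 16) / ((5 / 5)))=837591 / 40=20939.78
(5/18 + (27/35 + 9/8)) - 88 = -216281/2520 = -85.83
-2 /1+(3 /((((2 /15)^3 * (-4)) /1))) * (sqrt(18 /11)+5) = -50689 /32-30375 * sqrt(22) /352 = -1988.78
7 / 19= 0.37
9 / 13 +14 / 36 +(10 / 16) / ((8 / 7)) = 12191 / 7488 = 1.63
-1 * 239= -239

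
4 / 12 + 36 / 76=46 / 57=0.81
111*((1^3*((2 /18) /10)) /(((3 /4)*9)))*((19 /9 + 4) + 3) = 6068 /3645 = 1.66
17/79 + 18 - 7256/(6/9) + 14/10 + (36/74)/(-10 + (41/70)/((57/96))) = -52874996347/4866795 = -10864.44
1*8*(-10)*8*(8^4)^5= -737869762948382064640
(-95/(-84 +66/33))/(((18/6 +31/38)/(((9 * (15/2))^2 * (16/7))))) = 26316900/8323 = 3161.95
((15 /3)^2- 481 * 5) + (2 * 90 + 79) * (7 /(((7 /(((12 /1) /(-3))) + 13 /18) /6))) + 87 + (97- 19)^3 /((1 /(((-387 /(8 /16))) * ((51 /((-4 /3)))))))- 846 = 14049335513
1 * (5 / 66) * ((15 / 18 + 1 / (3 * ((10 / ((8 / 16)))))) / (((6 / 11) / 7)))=119 / 144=0.83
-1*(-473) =473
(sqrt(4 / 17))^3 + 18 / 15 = 8 * sqrt(17) / 289 + 6 / 5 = 1.31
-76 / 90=-38 / 45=-0.84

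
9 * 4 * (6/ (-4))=-54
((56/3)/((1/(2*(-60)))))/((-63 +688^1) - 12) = -3.65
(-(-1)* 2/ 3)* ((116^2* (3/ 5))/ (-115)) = -26912/ 575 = -46.80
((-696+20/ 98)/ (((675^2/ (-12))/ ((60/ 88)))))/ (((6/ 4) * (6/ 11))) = 68188/ 4465125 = 0.02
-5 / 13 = -0.38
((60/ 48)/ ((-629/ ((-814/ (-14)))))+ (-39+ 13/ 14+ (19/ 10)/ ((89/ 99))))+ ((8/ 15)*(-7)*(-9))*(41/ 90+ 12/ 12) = 40774847/ 3177300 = 12.83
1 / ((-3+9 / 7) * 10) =-7 / 120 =-0.06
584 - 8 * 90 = -136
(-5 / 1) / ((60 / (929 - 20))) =-303 / 4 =-75.75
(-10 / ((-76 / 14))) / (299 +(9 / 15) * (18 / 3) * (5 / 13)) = 91 / 14839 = 0.01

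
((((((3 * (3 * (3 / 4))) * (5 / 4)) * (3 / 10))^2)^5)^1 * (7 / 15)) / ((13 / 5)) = 28367886071132833869 / 14636698788954112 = 1938.13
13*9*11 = 1287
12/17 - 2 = -22/17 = -1.29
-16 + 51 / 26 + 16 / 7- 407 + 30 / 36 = -114092 / 273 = -417.92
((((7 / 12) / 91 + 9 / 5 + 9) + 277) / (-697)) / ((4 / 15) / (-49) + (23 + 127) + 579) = -10999961 / 19419933884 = -0.00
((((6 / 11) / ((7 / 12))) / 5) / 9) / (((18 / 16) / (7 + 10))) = 1088 / 3465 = 0.31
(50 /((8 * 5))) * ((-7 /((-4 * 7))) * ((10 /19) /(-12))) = -25 /1824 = -0.01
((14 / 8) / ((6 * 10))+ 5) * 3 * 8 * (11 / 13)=13277 / 130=102.13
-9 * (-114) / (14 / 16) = 8208 / 7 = 1172.57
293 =293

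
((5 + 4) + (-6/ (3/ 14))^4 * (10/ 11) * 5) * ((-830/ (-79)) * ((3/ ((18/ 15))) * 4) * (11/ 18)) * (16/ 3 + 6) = 4336412048900/ 2133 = 2033010805.86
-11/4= -2.75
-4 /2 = -2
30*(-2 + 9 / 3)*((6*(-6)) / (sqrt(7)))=-408.20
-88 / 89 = -0.99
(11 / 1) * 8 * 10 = 880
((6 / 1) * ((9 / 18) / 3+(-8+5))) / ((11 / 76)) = -1292 / 11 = -117.45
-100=-100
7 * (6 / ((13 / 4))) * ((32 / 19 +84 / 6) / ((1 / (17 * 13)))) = 851088 / 19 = 44794.11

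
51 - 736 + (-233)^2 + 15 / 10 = 53605.50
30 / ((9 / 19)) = 190 / 3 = 63.33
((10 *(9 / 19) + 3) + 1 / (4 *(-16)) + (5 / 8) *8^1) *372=1438617 / 304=4732.29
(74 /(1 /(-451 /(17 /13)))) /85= -433862 /1445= -300.25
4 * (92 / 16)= 23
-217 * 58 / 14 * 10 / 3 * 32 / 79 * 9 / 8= -107880 / 79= -1365.57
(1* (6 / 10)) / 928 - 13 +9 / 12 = -12.25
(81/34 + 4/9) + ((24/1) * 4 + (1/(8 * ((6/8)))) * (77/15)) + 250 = 29723/85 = 349.68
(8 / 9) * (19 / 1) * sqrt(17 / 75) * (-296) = -44992 * sqrt(51) / 135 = -2380.05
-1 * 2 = -2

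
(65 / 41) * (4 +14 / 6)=1235 / 123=10.04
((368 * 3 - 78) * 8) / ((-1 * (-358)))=22.93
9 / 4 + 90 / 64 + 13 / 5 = 1001 / 160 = 6.26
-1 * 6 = -6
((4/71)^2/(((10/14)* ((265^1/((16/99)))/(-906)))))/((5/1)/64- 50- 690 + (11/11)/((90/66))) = 34635776/10427536428815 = 0.00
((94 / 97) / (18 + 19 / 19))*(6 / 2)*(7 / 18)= 329 / 5529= 0.06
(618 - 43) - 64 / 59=33861 / 59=573.92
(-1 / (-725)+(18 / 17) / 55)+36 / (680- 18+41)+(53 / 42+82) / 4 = 334446654313 / 16011949800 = 20.89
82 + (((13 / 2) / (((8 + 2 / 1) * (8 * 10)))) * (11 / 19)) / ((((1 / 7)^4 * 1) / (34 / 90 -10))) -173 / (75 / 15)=-83824319 / 1368000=-61.28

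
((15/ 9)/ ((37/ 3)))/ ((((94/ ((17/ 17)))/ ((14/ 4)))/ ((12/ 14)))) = 15/ 3478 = 0.00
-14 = -14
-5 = -5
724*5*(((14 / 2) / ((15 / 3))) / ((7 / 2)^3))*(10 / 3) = 57920 / 147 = 394.01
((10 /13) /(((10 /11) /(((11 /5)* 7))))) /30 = 847 /1950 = 0.43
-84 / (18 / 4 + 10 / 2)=-168 / 19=-8.84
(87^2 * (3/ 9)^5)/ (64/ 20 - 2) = 4205/ 162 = 25.96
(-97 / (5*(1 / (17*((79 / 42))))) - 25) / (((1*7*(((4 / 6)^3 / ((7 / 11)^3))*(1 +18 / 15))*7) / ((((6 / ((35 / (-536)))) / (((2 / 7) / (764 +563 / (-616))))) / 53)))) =2174320272393 / 90188560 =24108.60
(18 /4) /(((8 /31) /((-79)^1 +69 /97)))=-1059363 /776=-1365.16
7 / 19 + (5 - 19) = -259 / 19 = -13.63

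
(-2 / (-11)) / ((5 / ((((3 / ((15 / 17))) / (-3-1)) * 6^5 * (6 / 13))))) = -396576 / 3575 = -110.93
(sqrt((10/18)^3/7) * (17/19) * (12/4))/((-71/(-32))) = 2720 * sqrt(35)/84987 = 0.19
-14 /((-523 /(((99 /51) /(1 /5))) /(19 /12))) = 7315 /17782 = 0.41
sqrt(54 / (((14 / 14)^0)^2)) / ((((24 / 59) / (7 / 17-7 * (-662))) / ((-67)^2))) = 20866286035 * sqrt(6) / 136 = 375821717.74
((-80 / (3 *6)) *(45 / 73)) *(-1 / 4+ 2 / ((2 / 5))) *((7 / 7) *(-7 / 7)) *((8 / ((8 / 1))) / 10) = 95 / 73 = 1.30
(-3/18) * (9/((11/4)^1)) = -6/11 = -0.55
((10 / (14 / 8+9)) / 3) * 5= 200 / 129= 1.55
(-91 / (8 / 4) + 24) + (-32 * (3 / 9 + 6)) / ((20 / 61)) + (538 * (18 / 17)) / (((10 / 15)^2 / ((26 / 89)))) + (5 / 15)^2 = -36097481 / 136170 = -265.09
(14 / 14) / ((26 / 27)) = 27 / 26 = 1.04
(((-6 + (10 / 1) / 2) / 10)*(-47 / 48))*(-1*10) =-47 / 48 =-0.98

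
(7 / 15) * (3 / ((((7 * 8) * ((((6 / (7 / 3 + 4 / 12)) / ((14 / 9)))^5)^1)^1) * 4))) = 17210368 / 17433922005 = 0.00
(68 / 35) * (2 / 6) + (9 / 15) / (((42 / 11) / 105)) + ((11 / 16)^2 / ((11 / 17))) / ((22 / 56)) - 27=-53713 / 6720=-7.99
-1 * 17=-17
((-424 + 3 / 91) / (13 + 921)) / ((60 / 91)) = -38581 / 56040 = -0.69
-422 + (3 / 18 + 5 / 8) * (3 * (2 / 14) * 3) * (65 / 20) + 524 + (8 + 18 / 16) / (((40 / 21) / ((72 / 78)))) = 1597671 / 14560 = 109.73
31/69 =0.45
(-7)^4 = 2401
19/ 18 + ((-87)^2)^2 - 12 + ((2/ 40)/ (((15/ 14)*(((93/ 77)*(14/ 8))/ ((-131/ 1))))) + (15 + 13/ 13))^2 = 5574381010020077/ 97301250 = 57289921.87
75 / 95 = 15 / 19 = 0.79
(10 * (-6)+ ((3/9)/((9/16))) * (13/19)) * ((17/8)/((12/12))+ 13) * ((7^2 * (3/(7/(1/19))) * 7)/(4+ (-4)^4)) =-45315347/1689480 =-26.82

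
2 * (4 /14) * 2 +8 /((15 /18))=376 /35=10.74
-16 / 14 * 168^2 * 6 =-193536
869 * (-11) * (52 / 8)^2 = -1615471 / 4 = -403867.75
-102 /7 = -14.57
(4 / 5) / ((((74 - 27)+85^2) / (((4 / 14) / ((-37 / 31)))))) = -31 / 1177155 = -0.00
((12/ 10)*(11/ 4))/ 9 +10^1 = 311/ 30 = 10.37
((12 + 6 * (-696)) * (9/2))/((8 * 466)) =-9369/1864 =-5.03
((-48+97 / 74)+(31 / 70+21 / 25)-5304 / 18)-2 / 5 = -6613688 / 19425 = -340.47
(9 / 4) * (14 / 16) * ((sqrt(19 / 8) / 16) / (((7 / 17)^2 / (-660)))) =-429165 * sqrt(38) / 3584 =-738.16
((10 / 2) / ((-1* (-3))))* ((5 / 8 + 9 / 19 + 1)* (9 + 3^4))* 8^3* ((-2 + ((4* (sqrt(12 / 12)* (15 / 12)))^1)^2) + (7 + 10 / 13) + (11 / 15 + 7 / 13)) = 1275591680 / 247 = 5164338.79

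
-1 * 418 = -418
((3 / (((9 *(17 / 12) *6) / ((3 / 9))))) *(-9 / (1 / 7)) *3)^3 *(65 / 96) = -200655 / 19652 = -10.21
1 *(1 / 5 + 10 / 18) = 34 / 45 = 0.76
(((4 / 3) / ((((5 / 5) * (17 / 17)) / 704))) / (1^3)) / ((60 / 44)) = 688.36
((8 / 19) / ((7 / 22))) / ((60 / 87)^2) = 9251 / 3325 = 2.78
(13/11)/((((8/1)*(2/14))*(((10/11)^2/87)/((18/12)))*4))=261261/6400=40.82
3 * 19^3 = 20577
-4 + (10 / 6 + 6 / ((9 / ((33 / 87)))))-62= -5575 / 87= -64.08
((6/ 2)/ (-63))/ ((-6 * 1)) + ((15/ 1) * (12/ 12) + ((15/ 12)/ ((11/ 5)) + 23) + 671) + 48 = 2100001/ 2772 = 757.58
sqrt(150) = 5 * sqrt(6) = 12.25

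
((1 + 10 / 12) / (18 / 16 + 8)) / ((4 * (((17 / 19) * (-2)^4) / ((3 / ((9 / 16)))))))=209 / 11169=0.02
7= 7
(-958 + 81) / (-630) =877 / 630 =1.39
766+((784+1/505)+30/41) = 32107941/20705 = 1550.73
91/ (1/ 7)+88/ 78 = 24887/ 39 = 638.13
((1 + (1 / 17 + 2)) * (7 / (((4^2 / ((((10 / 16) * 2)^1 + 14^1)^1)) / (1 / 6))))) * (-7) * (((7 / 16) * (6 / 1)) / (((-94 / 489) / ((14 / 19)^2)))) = 6517368039 / 36920192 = 176.53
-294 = -294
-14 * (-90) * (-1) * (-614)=773640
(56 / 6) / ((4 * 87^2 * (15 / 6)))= 14 / 113535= 0.00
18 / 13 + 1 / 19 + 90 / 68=23185 / 8398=2.76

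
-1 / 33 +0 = -1 / 33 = -0.03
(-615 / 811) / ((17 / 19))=-0.85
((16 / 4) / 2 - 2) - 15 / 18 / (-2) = 5 / 12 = 0.42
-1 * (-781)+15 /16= 12511 /16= 781.94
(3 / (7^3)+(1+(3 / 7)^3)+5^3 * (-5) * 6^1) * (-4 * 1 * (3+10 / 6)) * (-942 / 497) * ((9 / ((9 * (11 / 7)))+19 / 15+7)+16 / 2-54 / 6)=-4212080423296 / 4018245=-1048238.83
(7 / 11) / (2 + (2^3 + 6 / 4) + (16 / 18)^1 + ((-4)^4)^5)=18 / 31100471757443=0.00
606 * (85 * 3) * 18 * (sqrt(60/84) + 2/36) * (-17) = -47286180 * sqrt(35)/7 - 2627010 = -42591126.22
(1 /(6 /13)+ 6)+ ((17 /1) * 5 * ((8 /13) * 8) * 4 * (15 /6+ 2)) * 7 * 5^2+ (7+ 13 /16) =822537971 /624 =1318169.83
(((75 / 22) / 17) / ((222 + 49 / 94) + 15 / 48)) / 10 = 940 / 10445259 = 0.00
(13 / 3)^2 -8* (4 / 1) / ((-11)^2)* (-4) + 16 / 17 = 384641 / 18513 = 20.78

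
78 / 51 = 26 / 17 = 1.53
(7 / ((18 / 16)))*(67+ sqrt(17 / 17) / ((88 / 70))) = 41762 / 99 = 421.84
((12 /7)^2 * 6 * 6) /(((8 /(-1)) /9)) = -5832 /49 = -119.02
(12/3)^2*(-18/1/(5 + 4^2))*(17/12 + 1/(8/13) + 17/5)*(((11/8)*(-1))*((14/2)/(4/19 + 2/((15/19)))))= 484671/1564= 309.89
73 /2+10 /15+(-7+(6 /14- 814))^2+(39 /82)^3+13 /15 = 272889156174941 /405255480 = 673375.61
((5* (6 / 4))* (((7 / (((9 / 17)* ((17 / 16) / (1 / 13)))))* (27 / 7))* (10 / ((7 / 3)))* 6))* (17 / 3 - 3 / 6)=334800 / 91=3679.12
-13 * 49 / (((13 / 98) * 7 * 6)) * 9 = -1029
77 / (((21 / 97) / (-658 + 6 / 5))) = -3504028 / 15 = -233601.87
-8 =-8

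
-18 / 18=-1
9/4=2.25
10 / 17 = 0.59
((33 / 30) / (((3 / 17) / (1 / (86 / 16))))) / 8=187 / 1290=0.14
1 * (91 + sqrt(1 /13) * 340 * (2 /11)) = 680 * sqrt(13) /143 + 91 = 108.15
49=49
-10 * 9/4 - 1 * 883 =-1811/2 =-905.50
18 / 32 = 9 / 16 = 0.56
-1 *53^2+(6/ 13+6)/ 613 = -22384837/ 7969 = -2808.99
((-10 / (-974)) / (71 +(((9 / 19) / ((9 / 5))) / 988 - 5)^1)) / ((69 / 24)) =750880 / 13877557357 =0.00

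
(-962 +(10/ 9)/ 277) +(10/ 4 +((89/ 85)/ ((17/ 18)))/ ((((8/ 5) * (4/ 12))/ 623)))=967013851/ 2881908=335.55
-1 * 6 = -6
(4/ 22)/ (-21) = -2/ 231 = -0.01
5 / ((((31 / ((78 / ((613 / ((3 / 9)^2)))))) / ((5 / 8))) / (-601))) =-195325 / 228036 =-0.86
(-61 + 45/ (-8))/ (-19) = 533/ 152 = 3.51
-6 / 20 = -3 / 10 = -0.30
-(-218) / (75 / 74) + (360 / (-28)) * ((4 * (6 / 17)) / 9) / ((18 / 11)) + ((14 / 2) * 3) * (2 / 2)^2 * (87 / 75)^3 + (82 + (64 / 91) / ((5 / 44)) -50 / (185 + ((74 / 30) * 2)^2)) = 334.59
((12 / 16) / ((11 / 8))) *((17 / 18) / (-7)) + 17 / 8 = 2.05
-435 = -435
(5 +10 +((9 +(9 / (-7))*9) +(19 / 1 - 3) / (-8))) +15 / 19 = 1492 / 133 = 11.22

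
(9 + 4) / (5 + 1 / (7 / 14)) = 13 / 7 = 1.86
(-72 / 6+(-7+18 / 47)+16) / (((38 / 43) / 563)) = -1667.25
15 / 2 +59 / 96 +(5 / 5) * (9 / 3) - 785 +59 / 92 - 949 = -3802715 / 2208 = -1722.24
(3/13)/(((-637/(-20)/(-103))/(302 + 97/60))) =-1876351/8281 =-226.59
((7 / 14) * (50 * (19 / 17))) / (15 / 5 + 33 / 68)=1900 / 237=8.02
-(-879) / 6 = 293 / 2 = 146.50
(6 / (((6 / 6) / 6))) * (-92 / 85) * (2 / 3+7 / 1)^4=-102981488 / 765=-134616.32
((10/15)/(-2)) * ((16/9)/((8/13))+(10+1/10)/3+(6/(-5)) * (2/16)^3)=-72037/34560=-2.08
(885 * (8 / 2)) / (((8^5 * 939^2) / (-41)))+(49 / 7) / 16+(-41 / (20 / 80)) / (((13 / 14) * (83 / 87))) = -479803557346441 / 2597893349376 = -184.69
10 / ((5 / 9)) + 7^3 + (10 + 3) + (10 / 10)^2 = 375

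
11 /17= 0.65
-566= -566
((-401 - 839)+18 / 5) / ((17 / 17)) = -6182 / 5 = -1236.40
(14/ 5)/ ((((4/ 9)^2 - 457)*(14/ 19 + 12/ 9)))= -32319/ 10915295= -0.00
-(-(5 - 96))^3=-753571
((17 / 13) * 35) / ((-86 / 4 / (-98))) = 116620 / 559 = 208.62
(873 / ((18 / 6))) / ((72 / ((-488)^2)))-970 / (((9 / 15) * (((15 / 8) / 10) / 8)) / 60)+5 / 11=-34937843 / 11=-3176167.55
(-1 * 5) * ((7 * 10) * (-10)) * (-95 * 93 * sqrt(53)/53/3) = -10307500 * sqrt(53)/53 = -1415844.01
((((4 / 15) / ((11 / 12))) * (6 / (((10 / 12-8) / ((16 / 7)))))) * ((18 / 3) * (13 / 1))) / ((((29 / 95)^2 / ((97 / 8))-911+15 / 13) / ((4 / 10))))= 54539117568 / 2856962414383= 0.02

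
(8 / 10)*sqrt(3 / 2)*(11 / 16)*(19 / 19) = 11*sqrt(6) / 40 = 0.67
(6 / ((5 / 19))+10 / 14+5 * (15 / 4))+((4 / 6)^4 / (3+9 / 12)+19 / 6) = 1547353 / 34020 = 45.48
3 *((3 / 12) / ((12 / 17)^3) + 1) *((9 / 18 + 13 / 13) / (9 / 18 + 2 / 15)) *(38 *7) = 413875 / 128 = 3233.40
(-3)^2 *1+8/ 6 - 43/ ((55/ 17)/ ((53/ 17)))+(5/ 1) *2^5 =21268/ 165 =128.90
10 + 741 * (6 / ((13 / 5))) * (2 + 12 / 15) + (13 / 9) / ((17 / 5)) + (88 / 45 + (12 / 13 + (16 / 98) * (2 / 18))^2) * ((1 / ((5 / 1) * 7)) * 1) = 469198805355001 / 97780184775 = 4798.51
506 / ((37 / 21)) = 10626 / 37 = 287.19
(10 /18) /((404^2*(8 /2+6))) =1 /2937888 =0.00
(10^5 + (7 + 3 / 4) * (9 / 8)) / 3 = 3200279 / 96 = 33336.24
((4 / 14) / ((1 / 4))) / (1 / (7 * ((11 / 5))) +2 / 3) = 264 / 169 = 1.56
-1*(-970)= 970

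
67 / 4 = 16.75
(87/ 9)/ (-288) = -0.03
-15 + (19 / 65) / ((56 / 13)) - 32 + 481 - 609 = -48981 / 280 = -174.93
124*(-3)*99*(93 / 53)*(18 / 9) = -6850008 / 53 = -129245.43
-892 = -892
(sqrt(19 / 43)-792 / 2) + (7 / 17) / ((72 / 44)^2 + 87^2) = -6167675789 / 15574941 + sqrt(817) / 43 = -395.34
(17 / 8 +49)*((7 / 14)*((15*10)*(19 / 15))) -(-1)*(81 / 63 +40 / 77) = 2992947 / 616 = 4858.68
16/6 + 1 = 3.67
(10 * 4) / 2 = 20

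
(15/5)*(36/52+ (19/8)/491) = 106797/51064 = 2.09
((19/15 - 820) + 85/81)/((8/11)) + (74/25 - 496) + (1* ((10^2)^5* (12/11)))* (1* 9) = 8747999855893631/89100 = 98181816564.46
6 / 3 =2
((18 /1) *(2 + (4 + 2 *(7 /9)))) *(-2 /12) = -68 /3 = -22.67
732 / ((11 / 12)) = 8784 / 11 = 798.55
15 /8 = 1.88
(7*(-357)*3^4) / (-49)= 4131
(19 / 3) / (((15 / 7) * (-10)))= -133 / 450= -0.30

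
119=119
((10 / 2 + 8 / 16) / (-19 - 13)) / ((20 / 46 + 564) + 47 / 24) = -759 / 2501192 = -0.00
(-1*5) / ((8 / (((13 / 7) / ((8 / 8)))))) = -1.16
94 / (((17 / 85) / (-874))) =-410780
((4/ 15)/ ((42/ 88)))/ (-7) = -176/ 2205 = -0.08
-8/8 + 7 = 6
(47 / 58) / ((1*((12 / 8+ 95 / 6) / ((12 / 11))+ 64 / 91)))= 38493 / 788162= 0.05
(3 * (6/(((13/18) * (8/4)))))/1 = 12.46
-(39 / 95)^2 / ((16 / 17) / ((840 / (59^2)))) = -542997 / 12566410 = -0.04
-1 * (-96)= 96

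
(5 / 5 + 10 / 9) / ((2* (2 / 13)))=247 / 36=6.86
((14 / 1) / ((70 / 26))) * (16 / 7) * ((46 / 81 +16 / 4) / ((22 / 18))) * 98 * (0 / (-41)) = 0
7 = 7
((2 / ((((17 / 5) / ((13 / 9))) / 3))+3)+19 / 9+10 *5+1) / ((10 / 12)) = 3590 / 51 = 70.39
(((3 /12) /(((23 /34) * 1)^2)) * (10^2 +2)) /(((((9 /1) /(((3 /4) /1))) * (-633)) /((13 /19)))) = -63869 /12724566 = -0.01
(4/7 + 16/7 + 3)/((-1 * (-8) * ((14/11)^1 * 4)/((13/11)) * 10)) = 533/31360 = 0.02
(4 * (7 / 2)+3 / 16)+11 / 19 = 4489 / 304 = 14.77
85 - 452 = -367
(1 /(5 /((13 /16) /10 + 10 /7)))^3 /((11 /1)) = 4835382371 /1931776000000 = 0.00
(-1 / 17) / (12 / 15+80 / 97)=-485 / 13396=-0.04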